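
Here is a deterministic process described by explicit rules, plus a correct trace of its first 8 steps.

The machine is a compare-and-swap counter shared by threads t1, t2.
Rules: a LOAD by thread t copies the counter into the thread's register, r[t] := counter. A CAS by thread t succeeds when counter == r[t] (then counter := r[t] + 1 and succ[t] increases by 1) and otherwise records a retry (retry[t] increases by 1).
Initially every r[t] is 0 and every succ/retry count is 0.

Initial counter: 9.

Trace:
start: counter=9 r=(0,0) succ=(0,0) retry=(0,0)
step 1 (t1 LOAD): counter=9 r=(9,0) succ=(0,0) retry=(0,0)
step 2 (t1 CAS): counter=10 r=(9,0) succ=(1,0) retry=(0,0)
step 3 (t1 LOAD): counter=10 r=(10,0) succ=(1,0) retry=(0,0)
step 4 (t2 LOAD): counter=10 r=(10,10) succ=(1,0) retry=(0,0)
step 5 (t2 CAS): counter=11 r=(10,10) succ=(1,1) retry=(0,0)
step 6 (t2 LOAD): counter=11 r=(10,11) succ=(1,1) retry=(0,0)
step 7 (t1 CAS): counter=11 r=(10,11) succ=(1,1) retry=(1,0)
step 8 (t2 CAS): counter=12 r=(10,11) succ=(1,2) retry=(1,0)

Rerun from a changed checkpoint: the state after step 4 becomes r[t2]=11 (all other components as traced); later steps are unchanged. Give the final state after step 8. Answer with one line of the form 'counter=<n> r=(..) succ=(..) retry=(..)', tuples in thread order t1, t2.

counter=11 r=(10,10) succ=(2,0) retry=(0,2)

state after step 4 := counter=10 r=(10,11) succ=(1,0) retry=(0,0)
step 5 (t2 CAS): counter=10 r=(10,11) succ=(1,0) retry=(0,1)
step 6 (t2 LOAD): counter=10 r=(10,10) succ=(1,0) retry=(0,1)
step 7 (t1 CAS): counter=11 r=(10,10) succ=(2,0) retry=(0,1)
step 8 (t2 CAS): counter=11 r=(10,10) succ=(2,0) retry=(0,2)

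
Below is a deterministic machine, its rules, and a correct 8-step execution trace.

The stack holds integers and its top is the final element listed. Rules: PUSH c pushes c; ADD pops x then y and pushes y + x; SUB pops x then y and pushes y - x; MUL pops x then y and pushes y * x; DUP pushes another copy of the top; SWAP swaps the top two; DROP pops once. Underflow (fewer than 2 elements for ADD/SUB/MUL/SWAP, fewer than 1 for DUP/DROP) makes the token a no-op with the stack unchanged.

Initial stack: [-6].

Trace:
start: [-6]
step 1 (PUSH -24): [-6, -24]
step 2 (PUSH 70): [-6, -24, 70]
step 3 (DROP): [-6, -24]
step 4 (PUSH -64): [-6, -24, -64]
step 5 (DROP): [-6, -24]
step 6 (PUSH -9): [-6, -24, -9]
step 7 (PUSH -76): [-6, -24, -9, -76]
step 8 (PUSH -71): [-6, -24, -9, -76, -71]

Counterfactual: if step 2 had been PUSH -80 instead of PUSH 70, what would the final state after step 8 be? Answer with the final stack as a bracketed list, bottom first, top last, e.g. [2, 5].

(re-executing from step 2 with the substitution; state before step 2: [-6, -24])
step 2 (PUSH -80): [-6, -24, -80]
step 3 (DROP): [-6, -24]
step 4 (PUSH -64): [-6, -24, -64]
step 5 (DROP): [-6, -24]
step 6 (PUSH -9): [-6, -24, -9]
step 7 (PUSH -76): [-6, -24, -9, -76]
step 8 (PUSH -71): [-6, -24, -9, -76, -71]

[-6, -24, -9, -76, -71]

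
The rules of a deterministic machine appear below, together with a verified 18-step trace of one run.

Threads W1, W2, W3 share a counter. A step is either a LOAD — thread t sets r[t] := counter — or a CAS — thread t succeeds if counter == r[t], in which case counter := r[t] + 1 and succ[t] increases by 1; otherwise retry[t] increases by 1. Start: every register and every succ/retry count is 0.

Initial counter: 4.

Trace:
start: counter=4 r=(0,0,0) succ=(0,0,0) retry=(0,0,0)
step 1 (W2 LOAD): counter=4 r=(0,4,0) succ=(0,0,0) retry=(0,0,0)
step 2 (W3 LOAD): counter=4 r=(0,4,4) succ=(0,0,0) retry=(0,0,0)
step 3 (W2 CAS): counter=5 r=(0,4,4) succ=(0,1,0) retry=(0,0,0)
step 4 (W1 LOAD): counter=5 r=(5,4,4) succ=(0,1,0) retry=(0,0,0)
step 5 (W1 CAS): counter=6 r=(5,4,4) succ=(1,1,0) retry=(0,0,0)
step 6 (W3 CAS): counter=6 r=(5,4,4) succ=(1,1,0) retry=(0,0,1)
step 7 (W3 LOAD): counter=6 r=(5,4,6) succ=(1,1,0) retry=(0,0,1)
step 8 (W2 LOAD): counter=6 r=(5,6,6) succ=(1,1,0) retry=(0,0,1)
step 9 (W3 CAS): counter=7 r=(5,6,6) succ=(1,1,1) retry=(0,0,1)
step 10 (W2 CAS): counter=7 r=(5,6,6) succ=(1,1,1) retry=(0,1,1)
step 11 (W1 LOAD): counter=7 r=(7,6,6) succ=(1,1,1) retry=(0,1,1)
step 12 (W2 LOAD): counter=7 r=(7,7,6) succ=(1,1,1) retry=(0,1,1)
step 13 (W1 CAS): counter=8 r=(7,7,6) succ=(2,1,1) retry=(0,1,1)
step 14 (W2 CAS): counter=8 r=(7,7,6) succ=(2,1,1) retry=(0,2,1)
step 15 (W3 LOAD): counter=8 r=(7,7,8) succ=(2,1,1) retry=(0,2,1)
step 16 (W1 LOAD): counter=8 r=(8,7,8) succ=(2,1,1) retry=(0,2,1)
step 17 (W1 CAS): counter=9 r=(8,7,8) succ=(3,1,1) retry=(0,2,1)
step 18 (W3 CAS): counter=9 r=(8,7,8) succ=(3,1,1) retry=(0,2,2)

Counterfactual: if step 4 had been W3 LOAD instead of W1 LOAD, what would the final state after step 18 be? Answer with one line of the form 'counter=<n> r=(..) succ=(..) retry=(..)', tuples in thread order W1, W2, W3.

(re-executing from step 4 with the substitution; state before step 4: counter=5 r=(0,4,4) succ=(0,1,0) retry=(0,0,0))
step 4 (W3 LOAD): counter=5 r=(0,4,5) succ=(0,1,0) retry=(0,0,0)
step 5 (W1 CAS): counter=5 r=(0,4,5) succ=(0,1,0) retry=(1,0,0)
step 6 (W3 CAS): counter=6 r=(0,4,5) succ=(0,1,1) retry=(1,0,0)
step 7 (W3 LOAD): counter=6 r=(0,4,6) succ=(0,1,1) retry=(1,0,0)
step 8 (W2 LOAD): counter=6 r=(0,6,6) succ=(0,1,1) retry=(1,0,0)
step 9 (W3 CAS): counter=7 r=(0,6,6) succ=(0,1,2) retry=(1,0,0)
step 10 (W2 CAS): counter=7 r=(0,6,6) succ=(0,1,2) retry=(1,1,0)
step 11 (W1 LOAD): counter=7 r=(7,6,6) succ=(0,1,2) retry=(1,1,0)
step 12 (W2 LOAD): counter=7 r=(7,7,6) succ=(0,1,2) retry=(1,1,0)
step 13 (W1 CAS): counter=8 r=(7,7,6) succ=(1,1,2) retry=(1,1,0)
step 14 (W2 CAS): counter=8 r=(7,7,6) succ=(1,1,2) retry=(1,2,0)
step 15 (W3 LOAD): counter=8 r=(7,7,8) succ=(1,1,2) retry=(1,2,0)
step 16 (W1 LOAD): counter=8 r=(8,7,8) succ=(1,1,2) retry=(1,2,0)
step 17 (W1 CAS): counter=9 r=(8,7,8) succ=(2,1,2) retry=(1,2,0)
step 18 (W3 CAS): counter=9 r=(8,7,8) succ=(2,1,2) retry=(1,2,1)

counter=9 r=(8,7,8) succ=(2,1,2) retry=(1,2,1)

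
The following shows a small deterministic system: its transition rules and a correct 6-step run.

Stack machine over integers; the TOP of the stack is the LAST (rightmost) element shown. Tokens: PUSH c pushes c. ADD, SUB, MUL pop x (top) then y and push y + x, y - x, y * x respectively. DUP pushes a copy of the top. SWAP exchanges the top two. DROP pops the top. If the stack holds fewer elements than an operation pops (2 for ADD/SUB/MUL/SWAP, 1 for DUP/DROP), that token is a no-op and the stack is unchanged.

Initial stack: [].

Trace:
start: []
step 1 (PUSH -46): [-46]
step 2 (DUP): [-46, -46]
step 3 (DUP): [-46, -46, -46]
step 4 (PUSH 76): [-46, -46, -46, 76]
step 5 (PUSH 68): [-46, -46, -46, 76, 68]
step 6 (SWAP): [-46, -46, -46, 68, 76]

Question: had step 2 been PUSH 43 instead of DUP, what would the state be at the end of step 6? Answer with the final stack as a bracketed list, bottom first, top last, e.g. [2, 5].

(re-executing from step 2 with the substitution; state before step 2: [-46])
step 2 (PUSH 43): [-46, 43]
step 3 (DUP): [-46, 43, 43]
step 4 (PUSH 76): [-46, 43, 43, 76]
step 5 (PUSH 68): [-46, 43, 43, 76, 68]
step 6 (SWAP): [-46, 43, 43, 68, 76]

[-46, 43, 43, 68, 76]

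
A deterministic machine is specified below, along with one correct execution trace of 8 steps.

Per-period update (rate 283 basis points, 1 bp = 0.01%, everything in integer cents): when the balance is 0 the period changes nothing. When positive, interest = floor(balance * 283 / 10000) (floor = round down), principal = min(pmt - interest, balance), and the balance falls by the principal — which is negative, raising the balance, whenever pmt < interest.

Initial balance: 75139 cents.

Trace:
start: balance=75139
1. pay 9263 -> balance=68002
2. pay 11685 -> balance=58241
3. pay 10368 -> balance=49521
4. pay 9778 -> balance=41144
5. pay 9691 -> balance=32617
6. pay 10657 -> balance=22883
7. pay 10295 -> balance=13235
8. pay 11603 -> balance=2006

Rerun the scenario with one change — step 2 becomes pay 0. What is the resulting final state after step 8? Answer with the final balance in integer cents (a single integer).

(re-executing from step 2 with the substitution; state before step 2: balance=68002)
2. pay 0 -> balance=69926
3. pay 10368 -> balance=61536
4. pay 9778 -> balance=53499
5. pay 9691 -> balance=45322
6. pay 10657 -> balance=35947
7. pay 10295 -> balance=26669
8. pay 11603 -> balance=15820

15820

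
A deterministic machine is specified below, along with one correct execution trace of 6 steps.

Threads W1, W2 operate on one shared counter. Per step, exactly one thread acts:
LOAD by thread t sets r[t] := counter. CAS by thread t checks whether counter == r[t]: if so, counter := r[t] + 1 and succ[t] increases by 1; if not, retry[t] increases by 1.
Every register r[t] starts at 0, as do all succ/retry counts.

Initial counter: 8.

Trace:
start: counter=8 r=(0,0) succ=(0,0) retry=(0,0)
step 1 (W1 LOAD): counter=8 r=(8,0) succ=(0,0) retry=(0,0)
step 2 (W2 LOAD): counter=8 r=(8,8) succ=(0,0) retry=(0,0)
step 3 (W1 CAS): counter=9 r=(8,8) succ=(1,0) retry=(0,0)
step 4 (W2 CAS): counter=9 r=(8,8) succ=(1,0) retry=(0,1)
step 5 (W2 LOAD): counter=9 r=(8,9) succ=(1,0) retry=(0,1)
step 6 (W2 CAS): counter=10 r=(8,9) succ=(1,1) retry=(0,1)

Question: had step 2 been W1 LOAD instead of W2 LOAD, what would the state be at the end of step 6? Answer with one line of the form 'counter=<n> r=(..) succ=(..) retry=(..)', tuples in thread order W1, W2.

counter=10 r=(8,9) succ=(1,1) retry=(0,1)

(re-executing from step 2 with the substitution; state before step 2: counter=8 r=(8,0) succ=(0,0) retry=(0,0))
step 2 (W1 LOAD): counter=8 r=(8,0) succ=(0,0) retry=(0,0)
step 3 (W1 CAS): counter=9 r=(8,0) succ=(1,0) retry=(0,0)
step 4 (W2 CAS): counter=9 r=(8,0) succ=(1,0) retry=(0,1)
step 5 (W2 LOAD): counter=9 r=(8,9) succ=(1,0) retry=(0,1)
step 6 (W2 CAS): counter=10 r=(8,9) succ=(1,1) retry=(0,1)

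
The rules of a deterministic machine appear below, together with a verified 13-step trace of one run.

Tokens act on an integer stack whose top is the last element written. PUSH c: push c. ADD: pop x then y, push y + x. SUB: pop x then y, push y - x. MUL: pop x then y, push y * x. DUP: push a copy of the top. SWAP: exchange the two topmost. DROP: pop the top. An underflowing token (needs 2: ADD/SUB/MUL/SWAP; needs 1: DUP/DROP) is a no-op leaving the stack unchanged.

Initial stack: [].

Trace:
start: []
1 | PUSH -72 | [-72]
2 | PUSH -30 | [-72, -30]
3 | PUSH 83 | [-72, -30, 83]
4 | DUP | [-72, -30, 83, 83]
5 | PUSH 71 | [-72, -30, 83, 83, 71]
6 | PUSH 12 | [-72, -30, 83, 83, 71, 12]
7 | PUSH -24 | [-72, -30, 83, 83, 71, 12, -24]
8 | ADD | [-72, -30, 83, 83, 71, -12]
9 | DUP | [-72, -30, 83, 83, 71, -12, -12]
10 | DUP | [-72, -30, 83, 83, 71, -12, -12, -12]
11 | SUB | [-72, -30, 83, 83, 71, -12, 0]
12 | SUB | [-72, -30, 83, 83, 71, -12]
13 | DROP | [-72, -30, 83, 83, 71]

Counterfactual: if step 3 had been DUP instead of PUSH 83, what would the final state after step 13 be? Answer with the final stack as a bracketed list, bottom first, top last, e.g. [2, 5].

[-72, -30, -30, -30, 71]

(re-executing from step 3 with the substitution; state before step 3: [-72, -30])
3 | DUP | [-72, -30, -30]
4 | DUP | [-72, -30, -30, -30]
5 | PUSH 71 | [-72, -30, -30, -30, 71]
6 | PUSH 12 | [-72, -30, -30, -30, 71, 12]
7 | PUSH -24 | [-72, -30, -30, -30, 71, 12, -24]
8 | ADD | [-72, -30, -30, -30, 71, -12]
9 | DUP | [-72, -30, -30, -30, 71, -12, -12]
10 | DUP | [-72, -30, -30, -30, 71, -12, -12, -12]
11 | SUB | [-72, -30, -30, -30, 71, -12, 0]
12 | SUB | [-72, -30, -30, -30, 71, -12]
13 | DROP | [-72, -30, -30, -30, 71]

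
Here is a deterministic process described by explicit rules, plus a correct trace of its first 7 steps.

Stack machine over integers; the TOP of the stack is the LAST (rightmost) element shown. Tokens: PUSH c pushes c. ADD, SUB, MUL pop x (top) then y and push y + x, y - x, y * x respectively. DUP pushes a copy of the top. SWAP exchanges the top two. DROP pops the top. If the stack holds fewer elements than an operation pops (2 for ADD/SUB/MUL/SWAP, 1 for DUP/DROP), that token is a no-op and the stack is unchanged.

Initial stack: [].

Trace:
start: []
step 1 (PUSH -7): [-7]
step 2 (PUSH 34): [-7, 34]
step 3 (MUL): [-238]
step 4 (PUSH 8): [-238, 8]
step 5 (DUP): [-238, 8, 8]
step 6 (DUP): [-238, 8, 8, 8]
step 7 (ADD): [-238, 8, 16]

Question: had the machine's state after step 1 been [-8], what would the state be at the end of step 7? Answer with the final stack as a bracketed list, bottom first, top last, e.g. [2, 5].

[-272, 8, 16]

state after step 1 := [-8]
step 2 (PUSH 34): [-8, 34]
step 3 (MUL): [-272]
step 4 (PUSH 8): [-272, 8]
step 5 (DUP): [-272, 8, 8]
step 6 (DUP): [-272, 8, 8, 8]
step 7 (ADD): [-272, 8, 16]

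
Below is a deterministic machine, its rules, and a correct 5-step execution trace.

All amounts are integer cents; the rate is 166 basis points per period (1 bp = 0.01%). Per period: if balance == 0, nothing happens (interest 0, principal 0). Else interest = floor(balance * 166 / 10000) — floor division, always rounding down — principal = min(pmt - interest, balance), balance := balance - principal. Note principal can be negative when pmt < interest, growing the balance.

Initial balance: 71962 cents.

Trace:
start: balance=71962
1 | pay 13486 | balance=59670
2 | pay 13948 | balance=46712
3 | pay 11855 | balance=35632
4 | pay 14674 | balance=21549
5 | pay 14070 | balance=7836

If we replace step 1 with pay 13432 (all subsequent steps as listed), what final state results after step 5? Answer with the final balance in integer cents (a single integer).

(re-executing from step 1 with the substitution; state before step 1: balance=71962)
1 | pay 13432 | balance=59724
2 | pay 13948 | balance=46767
3 | pay 11855 | balance=35688
4 | pay 14674 | balance=21606
5 | pay 14070 | balance=7894

7894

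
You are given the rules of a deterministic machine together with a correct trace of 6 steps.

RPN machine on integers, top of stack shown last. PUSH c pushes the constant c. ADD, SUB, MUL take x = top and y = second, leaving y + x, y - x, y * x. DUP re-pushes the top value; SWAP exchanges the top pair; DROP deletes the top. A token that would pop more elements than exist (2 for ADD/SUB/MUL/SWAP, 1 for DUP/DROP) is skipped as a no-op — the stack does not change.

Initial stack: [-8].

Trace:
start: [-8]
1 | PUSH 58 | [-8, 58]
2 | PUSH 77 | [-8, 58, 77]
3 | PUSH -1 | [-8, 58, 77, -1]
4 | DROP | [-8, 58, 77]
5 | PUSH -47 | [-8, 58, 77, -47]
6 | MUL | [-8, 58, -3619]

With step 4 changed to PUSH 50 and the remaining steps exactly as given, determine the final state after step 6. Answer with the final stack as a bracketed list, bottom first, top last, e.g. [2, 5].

[-8, 58, 77, -1, -2350]

(re-executing from step 4 with the substitution; state before step 4: [-8, 58, 77, -1])
4 | PUSH 50 | [-8, 58, 77, -1, 50]
5 | PUSH -47 | [-8, 58, 77, -1, 50, -47]
6 | MUL | [-8, 58, 77, -1, -2350]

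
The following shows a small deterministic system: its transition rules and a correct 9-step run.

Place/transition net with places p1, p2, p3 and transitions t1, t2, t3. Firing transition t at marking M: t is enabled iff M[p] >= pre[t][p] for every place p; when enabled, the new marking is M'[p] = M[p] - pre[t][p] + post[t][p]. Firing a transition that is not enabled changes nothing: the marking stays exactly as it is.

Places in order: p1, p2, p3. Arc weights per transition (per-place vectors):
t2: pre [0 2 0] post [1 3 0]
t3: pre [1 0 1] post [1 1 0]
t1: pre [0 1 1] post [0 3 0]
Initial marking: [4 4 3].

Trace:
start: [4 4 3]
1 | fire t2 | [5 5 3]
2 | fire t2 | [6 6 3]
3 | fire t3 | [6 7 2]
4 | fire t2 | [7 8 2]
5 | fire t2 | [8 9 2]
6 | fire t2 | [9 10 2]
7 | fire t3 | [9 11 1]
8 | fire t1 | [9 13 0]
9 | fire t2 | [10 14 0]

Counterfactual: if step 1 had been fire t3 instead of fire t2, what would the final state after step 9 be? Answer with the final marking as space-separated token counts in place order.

9 12 0

(re-executing from step 1 with the substitution; state before step 1: [4 4 3])
1 | fire t3 | [4 5 2]
2 | fire t2 | [5 6 2]
3 | fire t3 | [5 7 1]
4 | fire t2 | [6 8 1]
5 | fire t2 | [7 9 1]
6 | fire t2 | [8 10 1]
7 | fire t3 | [8 11 0]
8 | fire t1 | [8 11 0]
9 | fire t2 | [9 12 0]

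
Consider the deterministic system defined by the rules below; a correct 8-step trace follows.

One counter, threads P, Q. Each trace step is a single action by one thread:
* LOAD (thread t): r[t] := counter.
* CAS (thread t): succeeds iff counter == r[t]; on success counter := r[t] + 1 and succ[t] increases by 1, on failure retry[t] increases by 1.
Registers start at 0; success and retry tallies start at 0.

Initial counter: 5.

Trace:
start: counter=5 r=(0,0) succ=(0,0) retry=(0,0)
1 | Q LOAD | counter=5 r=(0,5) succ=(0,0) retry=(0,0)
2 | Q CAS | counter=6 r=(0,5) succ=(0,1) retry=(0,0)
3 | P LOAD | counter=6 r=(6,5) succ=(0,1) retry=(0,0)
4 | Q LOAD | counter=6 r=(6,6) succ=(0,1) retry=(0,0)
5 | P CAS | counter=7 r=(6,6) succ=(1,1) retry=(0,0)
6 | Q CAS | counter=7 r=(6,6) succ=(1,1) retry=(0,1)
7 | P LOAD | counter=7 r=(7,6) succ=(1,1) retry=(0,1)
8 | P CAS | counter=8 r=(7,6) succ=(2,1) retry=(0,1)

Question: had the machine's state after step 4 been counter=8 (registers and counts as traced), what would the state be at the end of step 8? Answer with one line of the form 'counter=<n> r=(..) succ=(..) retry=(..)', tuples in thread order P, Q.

state after step 4 := counter=8 r=(6,6) succ=(0,1) retry=(0,0)
5 | P CAS | counter=8 r=(6,6) succ=(0,1) retry=(1,0)
6 | Q CAS | counter=8 r=(6,6) succ=(0,1) retry=(1,1)
7 | P LOAD | counter=8 r=(8,6) succ=(0,1) retry=(1,1)
8 | P CAS | counter=9 r=(8,6) succ=(1,1) retry=(1,1)

counter=9 r=(8,6) succ=(1,1) retry=(1,1)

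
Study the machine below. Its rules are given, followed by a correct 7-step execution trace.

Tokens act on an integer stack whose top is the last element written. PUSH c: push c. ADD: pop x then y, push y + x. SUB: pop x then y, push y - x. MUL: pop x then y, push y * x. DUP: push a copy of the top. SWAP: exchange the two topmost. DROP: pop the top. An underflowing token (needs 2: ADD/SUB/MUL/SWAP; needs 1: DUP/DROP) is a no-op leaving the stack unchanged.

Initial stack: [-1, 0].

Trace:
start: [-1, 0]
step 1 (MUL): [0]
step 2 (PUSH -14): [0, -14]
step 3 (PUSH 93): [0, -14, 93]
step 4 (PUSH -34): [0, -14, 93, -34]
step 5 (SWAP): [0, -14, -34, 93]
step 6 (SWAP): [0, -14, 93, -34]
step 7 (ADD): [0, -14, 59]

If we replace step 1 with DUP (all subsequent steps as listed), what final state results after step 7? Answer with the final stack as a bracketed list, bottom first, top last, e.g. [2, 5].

[-1, 0, 0, -14, 59]

(re-executing from step 1 with the substitution; state before step 1: [-1, 0])
step 1 (DUP): [-1, 0, 0]
step 2 (PUSH -14): [-1, 0, 0, -14]
step 3 (PUSH 93): [-1, 0, 0, -14, 93]
step 4 (PUSH -34): [-1, 0, 0, -14, 93, -34]
step 5 (SWAP): [-1, 0, 0, -14, -34, 93]
step 6 (SWAP): [-1, 0, 0, -14, 93, -34]
step 7 (ADD): [-1, 0, 0, -14, 59]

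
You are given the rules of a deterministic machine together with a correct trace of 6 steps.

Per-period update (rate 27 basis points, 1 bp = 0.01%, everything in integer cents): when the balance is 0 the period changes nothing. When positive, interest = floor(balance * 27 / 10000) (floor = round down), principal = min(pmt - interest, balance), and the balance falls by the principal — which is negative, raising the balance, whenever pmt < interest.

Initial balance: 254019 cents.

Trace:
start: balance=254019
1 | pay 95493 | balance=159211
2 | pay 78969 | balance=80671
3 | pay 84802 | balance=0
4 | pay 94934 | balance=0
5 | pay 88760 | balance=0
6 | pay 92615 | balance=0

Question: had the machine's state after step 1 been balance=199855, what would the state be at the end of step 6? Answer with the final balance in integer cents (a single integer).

0

state after step 1 := balance=199855
2 | pay 78969 | balance=121425
3 | pay 84802 | balance=36950
4 | pay 94934 | balance=0
5 | pay 88760 | balance=0
6 | pay 92615 | balance=0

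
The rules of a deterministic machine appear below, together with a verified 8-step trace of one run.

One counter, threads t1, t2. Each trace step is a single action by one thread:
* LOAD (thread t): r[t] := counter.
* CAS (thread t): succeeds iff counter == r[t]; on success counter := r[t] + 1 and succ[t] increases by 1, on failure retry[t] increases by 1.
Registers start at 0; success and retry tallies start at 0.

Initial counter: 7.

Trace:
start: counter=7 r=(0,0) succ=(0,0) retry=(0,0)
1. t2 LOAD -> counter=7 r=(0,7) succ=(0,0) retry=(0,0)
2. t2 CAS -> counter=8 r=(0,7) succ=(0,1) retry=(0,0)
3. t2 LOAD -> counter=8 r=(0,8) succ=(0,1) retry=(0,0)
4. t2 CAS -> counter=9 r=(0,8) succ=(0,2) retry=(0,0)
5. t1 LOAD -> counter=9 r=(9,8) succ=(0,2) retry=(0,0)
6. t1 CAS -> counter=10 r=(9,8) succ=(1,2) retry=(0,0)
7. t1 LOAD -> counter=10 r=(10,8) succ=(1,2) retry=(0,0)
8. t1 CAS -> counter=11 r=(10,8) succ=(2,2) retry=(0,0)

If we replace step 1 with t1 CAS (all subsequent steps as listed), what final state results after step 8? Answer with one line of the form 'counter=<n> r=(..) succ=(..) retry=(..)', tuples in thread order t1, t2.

(re-executing from step 1 with the substitution; state before step 1: counter=7 r=(0,0) succ=(0,0) retry=(0,0))
1. t1 CAS -> counter=7 r=(0,0) succ=(0,0) retry=(1,0)
2. t2 CAS -> counter=7 r=(0,0) succ=(0,0) retry=(1,1)
3. t2 LOAD -> counter=7 r=(0,7) succ=(0,0) retry=(1,1)
4. t2 CAS -> counter=8 r=(0,7) succ=(0,1) retry=(1,1)
5. t1 LOAD -> counter=8 r=(8,7) succ=(0,1) retry=(1,1)
6. t1 CAS -> counter=9 r=(8,7) succ=(1,1) retry=(1,1)
7. t1 LOAD -> counter=9 r=(9,7) succ=(1,1) retry=(1,1)
8. t1 CAS -> counter=10 r=(9,7) succ=(2,1) retry=(1,1)

counter=10 r=(9,7) succ=(2,1) retry=(1,1)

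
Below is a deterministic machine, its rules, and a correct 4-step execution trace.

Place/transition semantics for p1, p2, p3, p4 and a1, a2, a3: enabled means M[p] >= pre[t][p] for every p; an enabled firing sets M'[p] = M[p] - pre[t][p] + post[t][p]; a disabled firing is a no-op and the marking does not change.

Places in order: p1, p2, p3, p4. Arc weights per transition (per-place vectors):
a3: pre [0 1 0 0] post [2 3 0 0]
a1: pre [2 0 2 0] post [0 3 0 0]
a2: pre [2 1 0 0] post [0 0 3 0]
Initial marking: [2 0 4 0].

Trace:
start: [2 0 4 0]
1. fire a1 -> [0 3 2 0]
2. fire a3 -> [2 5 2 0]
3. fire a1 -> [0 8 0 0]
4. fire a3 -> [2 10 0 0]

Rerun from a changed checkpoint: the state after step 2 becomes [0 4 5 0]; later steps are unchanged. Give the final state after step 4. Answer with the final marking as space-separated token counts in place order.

state after step 2 := [0 4 5 0]
3. fire a1 -> [0 4 5 0]
4. fire a3 -> [2 6 5 0]

2 6 5 0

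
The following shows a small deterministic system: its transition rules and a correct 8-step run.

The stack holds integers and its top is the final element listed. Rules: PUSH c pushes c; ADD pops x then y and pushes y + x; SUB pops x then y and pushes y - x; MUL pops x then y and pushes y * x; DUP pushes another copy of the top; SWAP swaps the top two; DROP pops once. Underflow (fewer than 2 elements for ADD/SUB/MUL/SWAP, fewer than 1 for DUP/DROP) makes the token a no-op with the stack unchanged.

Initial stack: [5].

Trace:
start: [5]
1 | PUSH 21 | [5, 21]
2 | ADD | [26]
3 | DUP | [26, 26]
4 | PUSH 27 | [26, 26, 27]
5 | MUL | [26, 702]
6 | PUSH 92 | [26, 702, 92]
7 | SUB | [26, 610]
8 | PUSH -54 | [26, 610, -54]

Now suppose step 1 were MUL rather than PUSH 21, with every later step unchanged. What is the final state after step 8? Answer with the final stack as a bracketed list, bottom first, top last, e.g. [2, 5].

[5, 43, -54]

(re-executing from step 1 with the substitution; state before step 1: [5])
1 | MUL | [5]
2 | ADD | [5]
3 | DUP | [5, 5]
4 | PUSH 27 | [5, 5, 27]
5 | MUL | [5, 135]
6 | PUSH 92 | [5, 135, 92]
7 | SUB | [5, 43]
8 | PUSH -54 | [5, 43, -54]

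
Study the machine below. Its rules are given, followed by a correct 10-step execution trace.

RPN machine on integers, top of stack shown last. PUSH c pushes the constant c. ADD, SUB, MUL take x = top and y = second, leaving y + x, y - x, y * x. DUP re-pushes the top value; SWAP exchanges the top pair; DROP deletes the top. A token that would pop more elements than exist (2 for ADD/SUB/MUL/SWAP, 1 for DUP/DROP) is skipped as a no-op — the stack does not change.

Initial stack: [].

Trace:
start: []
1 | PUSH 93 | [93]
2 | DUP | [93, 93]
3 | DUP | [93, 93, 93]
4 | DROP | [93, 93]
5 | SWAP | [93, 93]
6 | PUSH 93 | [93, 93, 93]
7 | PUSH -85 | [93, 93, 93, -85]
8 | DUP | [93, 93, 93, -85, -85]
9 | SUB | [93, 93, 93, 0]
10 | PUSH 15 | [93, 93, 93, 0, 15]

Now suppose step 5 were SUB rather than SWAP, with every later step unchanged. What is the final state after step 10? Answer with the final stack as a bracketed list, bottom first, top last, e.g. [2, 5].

(re-executing from step 5 with the substitution; state before step 5: [93, 93])
5 | SUB | [0]
6 | PUSH 93 | [0, 93]
7 | PUSH -85 | [0, 93, -85]
8 | DUP | [0, 93, -85, -85]
9 | SUB | [0, 93, 0]
10 | PUSH 15 | [0, 93, 0, 15]

[0, 93, 0, 15]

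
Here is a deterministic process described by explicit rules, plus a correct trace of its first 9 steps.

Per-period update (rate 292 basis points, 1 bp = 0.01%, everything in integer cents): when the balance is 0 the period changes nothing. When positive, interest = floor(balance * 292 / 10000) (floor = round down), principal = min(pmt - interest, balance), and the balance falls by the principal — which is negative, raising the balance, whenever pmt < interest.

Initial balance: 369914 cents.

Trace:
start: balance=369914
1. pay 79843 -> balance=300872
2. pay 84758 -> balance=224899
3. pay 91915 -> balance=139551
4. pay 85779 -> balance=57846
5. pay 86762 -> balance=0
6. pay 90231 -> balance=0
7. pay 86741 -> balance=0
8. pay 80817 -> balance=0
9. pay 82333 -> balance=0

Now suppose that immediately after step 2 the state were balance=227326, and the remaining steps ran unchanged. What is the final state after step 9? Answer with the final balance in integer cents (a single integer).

state after step 2 := balance=227326
3. pay 91915 -> balance=142048
4. pay 85779 -> balance=60416
5. pay 86762 -> balance=0
6. pay 90231 -> balance=0
7. pay 86741 -> balance=0
8. pay 80817 -> balance=0
9. pay 82333 -> balance=0

0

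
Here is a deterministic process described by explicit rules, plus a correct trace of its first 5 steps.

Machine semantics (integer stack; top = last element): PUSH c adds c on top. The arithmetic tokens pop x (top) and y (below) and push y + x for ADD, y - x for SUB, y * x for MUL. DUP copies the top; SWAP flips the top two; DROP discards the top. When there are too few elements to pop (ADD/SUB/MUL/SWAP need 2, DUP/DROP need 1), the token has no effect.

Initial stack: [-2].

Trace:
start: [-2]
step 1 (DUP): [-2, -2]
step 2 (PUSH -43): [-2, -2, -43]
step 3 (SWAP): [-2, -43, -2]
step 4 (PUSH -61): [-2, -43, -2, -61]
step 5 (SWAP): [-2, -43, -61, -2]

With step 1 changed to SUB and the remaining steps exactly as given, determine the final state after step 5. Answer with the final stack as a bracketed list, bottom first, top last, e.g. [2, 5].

(re-executing from step 1 with the substitution; state before step 1: [-2])
step 1 (SUB): [-2]
step 2 (PUSH -43): [-2, -43]
step 3 (SWAP): [-43, -2]
step 4 (PUSH -61): [-43, -2, -61]
step 5 (SWAP): [-43, -61, -2]

[-43, -61, -2]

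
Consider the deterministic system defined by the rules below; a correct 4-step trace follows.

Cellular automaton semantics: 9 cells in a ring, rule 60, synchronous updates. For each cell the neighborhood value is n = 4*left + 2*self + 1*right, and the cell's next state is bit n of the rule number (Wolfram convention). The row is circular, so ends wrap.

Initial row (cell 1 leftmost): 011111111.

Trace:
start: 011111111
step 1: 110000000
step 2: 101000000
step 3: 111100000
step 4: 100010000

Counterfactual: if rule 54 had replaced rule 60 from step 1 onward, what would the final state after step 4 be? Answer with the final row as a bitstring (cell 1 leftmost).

011100111

(re-executing steps 1..4 under rule 54; state before step 1: 011111111)
step 1: 100000000
step 2: 110000001
step 3: 001000010
step 4: 011100111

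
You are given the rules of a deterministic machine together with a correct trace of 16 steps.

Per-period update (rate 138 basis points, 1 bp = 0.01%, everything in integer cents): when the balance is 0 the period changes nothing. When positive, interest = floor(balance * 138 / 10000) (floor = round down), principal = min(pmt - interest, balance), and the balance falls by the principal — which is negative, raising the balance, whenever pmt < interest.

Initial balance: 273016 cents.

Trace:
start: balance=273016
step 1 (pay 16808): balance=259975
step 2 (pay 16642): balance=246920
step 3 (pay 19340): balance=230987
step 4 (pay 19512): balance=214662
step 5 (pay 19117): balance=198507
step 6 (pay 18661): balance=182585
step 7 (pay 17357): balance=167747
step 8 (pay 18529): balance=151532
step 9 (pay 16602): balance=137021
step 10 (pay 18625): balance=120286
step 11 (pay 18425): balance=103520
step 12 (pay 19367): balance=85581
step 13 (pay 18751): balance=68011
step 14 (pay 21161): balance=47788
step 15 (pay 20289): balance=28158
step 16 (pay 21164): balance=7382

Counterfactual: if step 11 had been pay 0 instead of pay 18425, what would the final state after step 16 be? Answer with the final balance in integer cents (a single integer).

(re-executing from step 11 with the substitution; state before step 11: balance=120286)
step 11 (pay 0): balance=121945
step 12 (pay 19367): balance=104260
step 13 (pay 18751): balance=86947
step 14 (pay 21161): balance=66985
step 15 (pay 20289): balance=47620
step 16 (pay 21164): balance=27113

27113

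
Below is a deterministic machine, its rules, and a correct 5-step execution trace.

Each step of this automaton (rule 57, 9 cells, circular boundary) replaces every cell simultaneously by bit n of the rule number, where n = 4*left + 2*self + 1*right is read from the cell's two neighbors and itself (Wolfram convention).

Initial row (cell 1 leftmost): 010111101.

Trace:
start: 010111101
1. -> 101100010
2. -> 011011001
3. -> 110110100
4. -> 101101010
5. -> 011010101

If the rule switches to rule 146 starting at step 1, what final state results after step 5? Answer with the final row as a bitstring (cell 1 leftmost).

001000010

(re-executing steps 1..5 under rule 146; state before step 1: 010111101)
1. -> 000011000
2. -> 000100100
3. -> 001011010
4. -> 010000001
5. -> 001000010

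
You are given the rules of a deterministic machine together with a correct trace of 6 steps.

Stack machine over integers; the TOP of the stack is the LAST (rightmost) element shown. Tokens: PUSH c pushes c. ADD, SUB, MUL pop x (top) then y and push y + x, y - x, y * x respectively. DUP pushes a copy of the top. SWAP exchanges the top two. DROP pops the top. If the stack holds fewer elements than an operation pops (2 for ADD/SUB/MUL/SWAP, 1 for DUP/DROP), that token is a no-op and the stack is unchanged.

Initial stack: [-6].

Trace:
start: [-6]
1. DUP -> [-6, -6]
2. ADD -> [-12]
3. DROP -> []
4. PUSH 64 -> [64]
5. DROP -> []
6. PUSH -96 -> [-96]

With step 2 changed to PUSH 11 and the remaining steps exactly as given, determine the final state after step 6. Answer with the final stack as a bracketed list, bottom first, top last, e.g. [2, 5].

(re-executing from step 2 with the substitution; state before step 2: [-6, -6])
2. PUSH 11 -> [-6, -6, 11]
3. DROP -> [-6, -6]
4. PUSH 64 -> [-6, -6, 64]
5. DROP -> [-6, -6]
6. PUSH -96 -> [-6, -6, -96]

[-6, -6, -96]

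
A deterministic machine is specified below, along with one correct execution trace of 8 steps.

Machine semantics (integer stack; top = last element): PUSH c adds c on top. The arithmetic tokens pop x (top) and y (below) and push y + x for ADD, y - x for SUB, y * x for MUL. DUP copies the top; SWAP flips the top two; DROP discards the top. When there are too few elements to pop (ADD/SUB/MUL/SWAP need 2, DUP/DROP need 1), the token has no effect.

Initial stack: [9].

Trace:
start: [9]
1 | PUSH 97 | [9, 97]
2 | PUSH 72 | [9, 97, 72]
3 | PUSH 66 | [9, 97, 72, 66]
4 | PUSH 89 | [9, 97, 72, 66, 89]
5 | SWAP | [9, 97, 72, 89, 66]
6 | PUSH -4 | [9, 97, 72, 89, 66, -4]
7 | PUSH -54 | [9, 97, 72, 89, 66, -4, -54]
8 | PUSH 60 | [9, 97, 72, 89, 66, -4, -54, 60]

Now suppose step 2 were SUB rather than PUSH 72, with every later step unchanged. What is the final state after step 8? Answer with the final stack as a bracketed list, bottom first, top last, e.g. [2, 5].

[-88, 89, 66, -4, -54, 60]

(re-executing from step 2 with the substitution; state before step 2: [9, 97])
2 | SUB | [-88]
3 | PUSH 66 | [-88, 66]
4 | PUSH 89 | [-88, 66, 89]
5 | SWAP | [-88, 89, 66]
6 | PUSH -4 | [-88, 89, 66, -4]
7 | PUSH -54 | [-88, 89, 66, -4, -54]
8 | PUSH 60 | [-88, 89, 66, -4, -54, 60]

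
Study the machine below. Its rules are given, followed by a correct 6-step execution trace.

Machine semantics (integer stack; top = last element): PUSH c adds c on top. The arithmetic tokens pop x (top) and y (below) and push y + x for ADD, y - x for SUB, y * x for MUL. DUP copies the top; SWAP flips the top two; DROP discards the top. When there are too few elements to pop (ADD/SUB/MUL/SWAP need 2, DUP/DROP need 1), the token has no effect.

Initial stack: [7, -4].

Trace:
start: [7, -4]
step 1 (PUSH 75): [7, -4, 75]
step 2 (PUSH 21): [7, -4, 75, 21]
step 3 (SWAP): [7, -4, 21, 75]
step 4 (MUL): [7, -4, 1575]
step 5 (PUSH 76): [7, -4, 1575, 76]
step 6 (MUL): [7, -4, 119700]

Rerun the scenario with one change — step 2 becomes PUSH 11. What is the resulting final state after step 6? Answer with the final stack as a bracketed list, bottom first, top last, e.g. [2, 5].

(re-executing from step 2 with the substitution; state before step 2: [7, -4, 75])
step 2 (PUSH 11): [7, -4, 75, 11]
step 3 (SWAP): [7, -4, 11, 75]
step 4 (MUL): [7, -4, 825]
step 5 (PUSH 76): [7, -4, 825, 76]
step 6 (MUL): [7, -4, 62700]

[7, -4, 62700]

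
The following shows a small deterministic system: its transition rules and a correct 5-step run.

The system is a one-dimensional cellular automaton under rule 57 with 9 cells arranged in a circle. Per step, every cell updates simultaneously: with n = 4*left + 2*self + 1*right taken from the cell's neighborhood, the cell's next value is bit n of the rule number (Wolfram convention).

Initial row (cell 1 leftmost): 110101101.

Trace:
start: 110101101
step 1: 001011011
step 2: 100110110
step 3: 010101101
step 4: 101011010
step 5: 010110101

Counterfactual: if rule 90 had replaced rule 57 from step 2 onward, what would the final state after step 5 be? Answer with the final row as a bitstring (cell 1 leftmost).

011010111

(re-executing steps 2..5 under rule 90; state before step 2: 001011011)
step 2: 110011011
step 3: 011111010
step 4: 110001001
step 5: 011010111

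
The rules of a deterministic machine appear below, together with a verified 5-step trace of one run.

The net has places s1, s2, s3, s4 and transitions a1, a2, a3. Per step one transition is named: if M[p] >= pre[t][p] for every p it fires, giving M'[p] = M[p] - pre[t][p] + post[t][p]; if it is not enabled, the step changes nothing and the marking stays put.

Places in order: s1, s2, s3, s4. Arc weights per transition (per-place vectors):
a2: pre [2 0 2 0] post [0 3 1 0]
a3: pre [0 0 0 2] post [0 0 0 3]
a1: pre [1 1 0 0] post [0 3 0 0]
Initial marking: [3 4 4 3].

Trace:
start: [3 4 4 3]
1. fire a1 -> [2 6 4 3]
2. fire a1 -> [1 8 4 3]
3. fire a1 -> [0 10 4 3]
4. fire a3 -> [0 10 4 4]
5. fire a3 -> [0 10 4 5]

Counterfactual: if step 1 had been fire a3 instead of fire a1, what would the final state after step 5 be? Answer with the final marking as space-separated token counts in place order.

(re-executing from step 1 with the substitution; state before step 1: [3 4 4 3])
1. fire a3 -> [3 4 4 4]
2. fire a1 -> [2 6 4 4]
3. fire a1 -> [1 8 4 4]
4. fire a3 -> [1 8 4 5]
5. fire a3 -> [1 8 4 6]

1 8 4 6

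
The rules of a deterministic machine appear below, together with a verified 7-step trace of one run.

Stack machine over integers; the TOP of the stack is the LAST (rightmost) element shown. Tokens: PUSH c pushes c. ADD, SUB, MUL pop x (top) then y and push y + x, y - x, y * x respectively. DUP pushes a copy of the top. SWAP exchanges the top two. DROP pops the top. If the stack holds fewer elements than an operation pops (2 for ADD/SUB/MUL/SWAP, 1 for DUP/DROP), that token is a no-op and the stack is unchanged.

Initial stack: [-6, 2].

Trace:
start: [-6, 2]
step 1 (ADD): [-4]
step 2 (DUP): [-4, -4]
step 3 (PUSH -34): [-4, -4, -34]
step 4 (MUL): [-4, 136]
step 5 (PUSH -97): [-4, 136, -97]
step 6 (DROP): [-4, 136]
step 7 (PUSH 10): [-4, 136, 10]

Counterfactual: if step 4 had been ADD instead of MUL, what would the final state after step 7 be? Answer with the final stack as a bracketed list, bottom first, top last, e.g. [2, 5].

(re-executing from step 4 with the substitution; state before step 4: [-4, -4, -34])
step 4 (ADD): [-4, -38]
step 5 (PUSH -97): [-4, -38, -97]
step 6 (DROP): [-4, -38]
step 7 (PUSH 10): [-4, -38, 10]

[-4, -38, 10]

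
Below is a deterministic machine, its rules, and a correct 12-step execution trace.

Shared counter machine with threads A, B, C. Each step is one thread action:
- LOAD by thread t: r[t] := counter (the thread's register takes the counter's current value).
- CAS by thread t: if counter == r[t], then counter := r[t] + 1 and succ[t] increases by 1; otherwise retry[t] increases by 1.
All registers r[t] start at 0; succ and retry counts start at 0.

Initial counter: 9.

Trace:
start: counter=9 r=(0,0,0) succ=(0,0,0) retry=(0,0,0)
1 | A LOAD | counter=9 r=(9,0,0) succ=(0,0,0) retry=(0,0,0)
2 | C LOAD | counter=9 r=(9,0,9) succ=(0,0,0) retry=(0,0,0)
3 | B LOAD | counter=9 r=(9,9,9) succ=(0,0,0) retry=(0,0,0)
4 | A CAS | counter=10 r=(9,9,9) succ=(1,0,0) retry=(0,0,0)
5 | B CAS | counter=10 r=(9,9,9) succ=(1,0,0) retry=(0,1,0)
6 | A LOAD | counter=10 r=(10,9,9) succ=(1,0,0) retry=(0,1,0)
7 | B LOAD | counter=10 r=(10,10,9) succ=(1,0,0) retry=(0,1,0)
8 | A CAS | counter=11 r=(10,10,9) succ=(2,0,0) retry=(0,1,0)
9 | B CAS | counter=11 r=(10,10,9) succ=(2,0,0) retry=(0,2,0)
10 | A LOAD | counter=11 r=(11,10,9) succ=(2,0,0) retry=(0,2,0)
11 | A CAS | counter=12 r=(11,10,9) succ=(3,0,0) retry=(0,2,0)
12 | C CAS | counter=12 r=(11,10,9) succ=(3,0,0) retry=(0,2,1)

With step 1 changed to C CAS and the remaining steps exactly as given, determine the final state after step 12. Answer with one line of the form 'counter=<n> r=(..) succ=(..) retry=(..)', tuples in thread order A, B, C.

(re-executing from step 1 with the substitution; state before step 1: counter=9 r=(0,0,0) succ=(0,0,0) retry=(0,0,0))
1 | C CAS | counter=9 r=(0,0,0) succ=(0,0,0) retry=(0,0,1)
2 | C LOAD | counter=9 r=(0,0,9) succ=(0,0,0) retry=(0,0,1)
3 | B LOAD | counter=9 r=(0,9,9) succ=(0,0,0) retry=(0,0,1)
4 | A CAS | counter=9 r=(0,9,9) succ=(0,0,0) retry=(1,0,1)
5 | B CAS | counter=10 r=(0,9,9) succ=(0,1,0) retry=(1,0,1)
6 | A LOAD | counter=10 r=(10,9,9) succ=(0,1,0) retry=(1,0,1)
7 | B LOAD | counter=10 r=(10,10,9) succ=(0,1,0) retry=(1,0,1)
8 | A CAS | counter=11 r=(10,10,9) succ=(1,1,0) retry=(1,0,1)
9 | B CAS | counter=11 r=(10,10,9) succ=(1,1,0) retry=(1,1,1)
10 | A LOAD | counter=11 r=(11,10,9) succ=(1,1,0) retry=(1,1,1)
11 | A CAS | counter=12 r=(11,10,9) succ=(2,1,0) retry=(1,1,1)
12 | C CAS | counter=12 r=(11,10,9) succ=(2,1,0) retry=(1,1,2)

counter=12 r=(11,10,9) succ=(2,1,0) retry=(1,1,2)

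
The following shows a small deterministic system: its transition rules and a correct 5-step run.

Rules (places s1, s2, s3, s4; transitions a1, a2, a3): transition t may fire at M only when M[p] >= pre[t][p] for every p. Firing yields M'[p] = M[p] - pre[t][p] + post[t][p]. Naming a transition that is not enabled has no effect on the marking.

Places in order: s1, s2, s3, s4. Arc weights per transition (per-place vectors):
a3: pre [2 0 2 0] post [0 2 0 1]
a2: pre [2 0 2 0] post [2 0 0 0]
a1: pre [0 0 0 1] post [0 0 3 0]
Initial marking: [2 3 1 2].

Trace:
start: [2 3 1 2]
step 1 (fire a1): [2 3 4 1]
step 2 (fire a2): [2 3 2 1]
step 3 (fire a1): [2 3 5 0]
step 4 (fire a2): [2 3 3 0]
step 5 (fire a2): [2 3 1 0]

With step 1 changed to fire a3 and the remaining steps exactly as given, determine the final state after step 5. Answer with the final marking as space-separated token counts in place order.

(re-executing from step 1 with the substitution; state before step 1: [2 3 1 2])
step 1 (fire a3): [2 3 1 2]
step 2 (fire a2): [2 3 1 2]
step 3 (fire a1): [2 3 4 1]
step 4 (fire a2): [2 3 2 1]
step 5 (fire a2): [2 3 0 1]

2 3 0 1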